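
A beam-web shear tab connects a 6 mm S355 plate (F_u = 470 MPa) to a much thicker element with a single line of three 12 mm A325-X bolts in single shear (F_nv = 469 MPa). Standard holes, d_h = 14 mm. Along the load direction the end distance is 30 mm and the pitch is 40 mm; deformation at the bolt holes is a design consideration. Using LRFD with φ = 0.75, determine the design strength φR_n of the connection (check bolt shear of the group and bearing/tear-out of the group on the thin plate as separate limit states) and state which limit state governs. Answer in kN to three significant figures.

119 kN (bolt shear governs)

Bolt shear: A_b = π·12²/4 = 113.1 mm²; R_n = 469 × 113.1 × 3 × 1 / 1000 = 159.1 kN → 0.75 × 159.1 = 119 kN.
Bearing (1.2 l_c t F_u ≤ 2.4 d t F_u): upper limit = 2.4·12·6·470 / 1000 = 81.22 kN.
  Edge l_c = 30 − 14/2 = 23 → r_n = 77.83 kN; interior l_c = 40 − 14 = 26 → r_n = 81.22 kN.
  R_n,bearing = 1·77.83 + 2·81.22 = 240.3 kN → 0.75 × 240.3 = 180 kN.
Bolt shear governs: 119 kN.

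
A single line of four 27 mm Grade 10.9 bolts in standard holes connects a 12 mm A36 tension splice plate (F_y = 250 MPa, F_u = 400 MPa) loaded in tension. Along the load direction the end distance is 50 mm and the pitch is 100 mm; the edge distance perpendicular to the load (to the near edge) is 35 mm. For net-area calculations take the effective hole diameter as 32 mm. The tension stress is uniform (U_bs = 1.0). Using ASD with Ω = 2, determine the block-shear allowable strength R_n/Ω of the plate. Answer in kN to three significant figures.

Shear plane L_v = 50 + 3·100 = 350 mm; A_gv = 350 × 12 = 4200 mm².
A_nv = (350 − 3.5·32) × 12 = 2856 mm².
A_nt = (35 − 0.5·32) × 12 = 228 mm².
0.6 F_u A_nv = 685.4 kN; 0.6 F_y A_gv = 630 kN → shear yielding governs the shear term.
R_n = 630 + 1.0 × 400 × 228 / 1000 = 721.2 kN.
Allowable strength R_n/Ω = 721.2 / 2 = 361 kN.

361 kN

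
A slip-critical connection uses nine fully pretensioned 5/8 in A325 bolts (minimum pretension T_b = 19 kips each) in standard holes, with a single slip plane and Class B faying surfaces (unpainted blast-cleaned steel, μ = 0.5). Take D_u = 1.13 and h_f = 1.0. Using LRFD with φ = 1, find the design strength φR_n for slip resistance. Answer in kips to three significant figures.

96.6 kips

R_n = μ · D_u · h_f · T_b · n_s · n_b = 0.5 × 1.13 × 1.0 × 19 × 1 × 9 = 96.61 kips.
Design strength φR_n = 1 × 96.61 = 96.6 kips.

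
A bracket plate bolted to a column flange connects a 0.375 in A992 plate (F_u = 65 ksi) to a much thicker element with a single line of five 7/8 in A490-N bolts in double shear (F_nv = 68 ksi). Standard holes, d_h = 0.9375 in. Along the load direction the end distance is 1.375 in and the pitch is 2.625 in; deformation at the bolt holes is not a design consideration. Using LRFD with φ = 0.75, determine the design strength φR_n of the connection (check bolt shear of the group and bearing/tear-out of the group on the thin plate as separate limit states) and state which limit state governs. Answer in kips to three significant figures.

Bolt shear: A_b = π·0.875²/4 = 0.6013 in²; R_n = 68 × 0.6013 × 5 × 2 = 408.9 kips → 0.75 × 408.9 = 307 kips.
Bearing (1.5 l_c t F_u ≤ 3.0 d t F_u): upper limit = 3.0·0.875·0.375·65 = 63.98 kips.
  Edge l_c = 1.375 − 0.9375/2 = 0.9062 → r_n = 33.13 kips; interior l_c = 2.625 − 0.9375 = 1.688 → r_n = 61.7 kips.
  R_n,bearing = 1·33.13 + 4·61.7 = 279.9 kips → 0.75 × 279.9 = 210 kips.
Bearing governs: 210 kips.

210 kips (bearing governs)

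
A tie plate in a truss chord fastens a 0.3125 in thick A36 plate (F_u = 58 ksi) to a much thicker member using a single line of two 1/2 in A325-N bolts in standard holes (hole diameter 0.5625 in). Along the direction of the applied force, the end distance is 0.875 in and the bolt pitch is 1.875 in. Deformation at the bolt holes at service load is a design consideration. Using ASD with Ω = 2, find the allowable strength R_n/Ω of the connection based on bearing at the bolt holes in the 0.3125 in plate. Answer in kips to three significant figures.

17.3 kips

Per bolt r_n = 1.2 l_c t F_u ≤ 2.4 d t F_u; upper limit = 2.4 × 0.5 × 0.3125 × 58 = 21.75 kips.
Edge bolt: l_c = 0.875 − 0.5625/2 = 0.5938 in → 1.2 × 0.5938 × 0.3125 × 58 = 12.91 → r_n = 12.91 kips.
Interior bolts: l_c = 1.875 − 0.5625 = 1.312 in → 1.2 × 1.312 × 0.3125 × 58 = 28.55 → r_n = 21.75 kips.
R_n = 1 × 12.91 + 1 × 21.75 = 34.66 kips.
Allowable strength R_n/Ω = 34.66 / 2 = 17.3 kips.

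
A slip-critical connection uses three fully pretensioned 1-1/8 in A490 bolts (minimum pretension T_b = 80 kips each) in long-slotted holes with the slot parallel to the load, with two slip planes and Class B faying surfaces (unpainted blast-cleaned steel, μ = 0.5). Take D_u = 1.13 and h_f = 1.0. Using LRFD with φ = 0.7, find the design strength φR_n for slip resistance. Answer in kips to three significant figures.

R_n = μ · D_u · h_f · T_b · n_s · n_b = 0.5 × 1.13 × 1.0 × 80 × 2 × 3 = 271.2 kips.
Design strength φR_n = 0.7 × 271.2 = 190 kips.

190 kips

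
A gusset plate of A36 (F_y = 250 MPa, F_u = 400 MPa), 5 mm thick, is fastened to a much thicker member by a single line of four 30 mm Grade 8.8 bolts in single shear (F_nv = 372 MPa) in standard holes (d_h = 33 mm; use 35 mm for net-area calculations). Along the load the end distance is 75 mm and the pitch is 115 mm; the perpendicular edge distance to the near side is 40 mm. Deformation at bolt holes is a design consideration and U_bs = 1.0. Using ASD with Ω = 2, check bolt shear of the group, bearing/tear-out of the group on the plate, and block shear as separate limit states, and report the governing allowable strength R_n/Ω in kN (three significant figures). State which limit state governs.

Bolt shear: A_b = π·30²/4 = 706.9 mm²; R_n = 372 × 706.9 × 4 × 1 / 1000 = 1052 kN → 1052 / 2 = 526 kN.
Bearing: edge l_c = 58.5, r_n = 140.4 kN; interior l_c = 82, r_n = 144 kN; R_n = 140.4 + 3·144 = 572.4 kN → 286 kN.
Block shear: A_gv = 2100, A_nv = 1488, A_nt = 112.5 mm²; R_n = min(0.6F_uA_nv, 0.6F_yA_gv) + U_bs·F_u·A_nt = 360 kN → 180 kN.
Block shear governs: 180 kN.

180 kN (block shear governs)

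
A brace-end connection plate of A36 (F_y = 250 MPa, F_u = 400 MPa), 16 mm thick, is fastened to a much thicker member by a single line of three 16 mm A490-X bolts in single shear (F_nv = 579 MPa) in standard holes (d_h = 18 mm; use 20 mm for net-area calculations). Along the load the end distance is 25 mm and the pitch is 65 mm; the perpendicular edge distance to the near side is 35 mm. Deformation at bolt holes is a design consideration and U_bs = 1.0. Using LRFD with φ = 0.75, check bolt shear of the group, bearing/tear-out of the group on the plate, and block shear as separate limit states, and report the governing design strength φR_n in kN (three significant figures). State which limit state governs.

Bolt shear: A_b = π·16²/4 = 201.1 mm²; R_n = 579 × 201.1 × 3 × 1 / 1000 = 349.2 kN → 0.75 × 349.2 = 262 kN.
Bearing: edge l_c = 16, r_n = 122.9 kN; interior l_c = 47, r_n = 245.8 kN; R_n = 122.9 + 2·245.8 = 614.4 kN → 461 kN.
Block shear: A_gv = 2480, A_nv = 1680, A_nt = 400 mm²; R_n = min(0.6F_uA_nv, 0.6F_yA_gv) + U_bs·F_u·A_nt = 532 kN → 399 kN.
Bolt shear governs: 262 kN.

262 kN (bolt shear governs)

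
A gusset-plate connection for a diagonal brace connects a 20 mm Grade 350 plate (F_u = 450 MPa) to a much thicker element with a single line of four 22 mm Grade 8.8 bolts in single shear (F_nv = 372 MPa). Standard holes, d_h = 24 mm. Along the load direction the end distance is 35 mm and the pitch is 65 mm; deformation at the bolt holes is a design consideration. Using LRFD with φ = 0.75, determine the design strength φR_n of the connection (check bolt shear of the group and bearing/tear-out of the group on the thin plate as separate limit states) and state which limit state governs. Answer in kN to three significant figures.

424 kN (bolt shear governs)

Bolt shear: A_b = π·22²/4 = 380.1 mm²; R_n = 372 × 380.1 × 4 × 1 / 1000 = 565.6 kN → 0.75 × 565.6 = 424 kN.
Bearing (1.2 l_c t F_u ≤ 2.4 d t F_u): upper limit = 2.4·22·20·450 / 1000 = 475.2 kN.
  Edge l_c = 35 − 24/2 = 23 → r_n = 248.4 kN; interior l_c = 65 − 24 = 41 → r_n = 442.8 kN.
  R_n,bearing = 1·248.4 + 3·442.8 = 1577 kN → 0.75 × 1577 = 1180 kN.
Bolt shear governs: 424 kN.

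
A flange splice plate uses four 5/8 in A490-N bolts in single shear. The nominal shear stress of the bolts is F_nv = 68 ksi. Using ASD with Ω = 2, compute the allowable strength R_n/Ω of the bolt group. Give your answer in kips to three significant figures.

41.7 kips

A_b = π × 0.625² / 4 = 0.3068 in².
R_n = F_nv · A_b · n · n_s = 68 × 0.3068 × 4 × 1 = 83.45 kips.
Allowable strength R_n/Ω = 83.45 / 2 = 41.7 kips.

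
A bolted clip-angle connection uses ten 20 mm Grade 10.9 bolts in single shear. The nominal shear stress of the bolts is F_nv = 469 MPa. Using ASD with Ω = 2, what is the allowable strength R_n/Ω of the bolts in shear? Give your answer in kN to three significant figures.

A_b = π × 20² / 4 = 314.2 mm².
R_n = F_nv · A_b · n · n_s = 469 × 314.2 × 10 × 1 / 1000 = 1473 kN.
Allowable strength R_n/Ω = 1473 / 2 = 737 kN.

737 kN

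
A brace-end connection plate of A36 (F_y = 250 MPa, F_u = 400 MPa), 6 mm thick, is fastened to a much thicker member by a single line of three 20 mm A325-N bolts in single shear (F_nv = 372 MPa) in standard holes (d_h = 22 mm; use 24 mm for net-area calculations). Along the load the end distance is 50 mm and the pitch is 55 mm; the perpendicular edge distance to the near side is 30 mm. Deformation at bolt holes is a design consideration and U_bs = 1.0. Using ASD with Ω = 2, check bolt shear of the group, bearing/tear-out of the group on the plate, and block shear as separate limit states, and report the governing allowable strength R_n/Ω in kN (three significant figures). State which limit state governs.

93.6 kN (block shear governs)

Bolt shear: A_b = π·20²/4 = 314.2 mm²; R_n = 372 × 314.2 × 3 × 1 / 1000 = 350.6 kN → 350.6 / 2 = 175 kN.
Bearing: edge l_c = 39, r_n = 112.3 kN; interior l_c = 33, r_n = 95.04 kN; R_n = 112.3 + 2·95.04 = 302.4 kN → 151 kN.
Block shear: A_gv = 960, A_nv = 600, A_nt = 108 mm²; R_n = min(0.6F_uA_nv, 0.6F_yA_gv) + U_bs·F_u·A_nt = 187.2 kN → 93.6 kN.
Block shear governs: 93.6 kN.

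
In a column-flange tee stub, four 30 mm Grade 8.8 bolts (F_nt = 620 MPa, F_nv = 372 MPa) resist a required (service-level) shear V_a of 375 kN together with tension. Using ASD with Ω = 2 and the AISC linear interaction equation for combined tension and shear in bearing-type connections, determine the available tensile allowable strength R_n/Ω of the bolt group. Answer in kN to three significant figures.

514 kN

A_b = π·30²/4 = 706.9 mm²; f_rv = 375 × 1000 / (4 × 706.9) = 132.6 MPa.
F'_nt = 1.3 F_nt − (Ω F_nt / F_nv) f_rv = 1.3·620 − (2·620/372)·132.6 = 363.9 MPa, capped at F_nt → F'_nt = 363.9 MPa.
R_n = F'_nt · A_b · n = 363.9 × 706.9 × 4 / 1000 = 1029 kN.
Allowable strength R_n/Ω = 1029 / 2 = 514 kN.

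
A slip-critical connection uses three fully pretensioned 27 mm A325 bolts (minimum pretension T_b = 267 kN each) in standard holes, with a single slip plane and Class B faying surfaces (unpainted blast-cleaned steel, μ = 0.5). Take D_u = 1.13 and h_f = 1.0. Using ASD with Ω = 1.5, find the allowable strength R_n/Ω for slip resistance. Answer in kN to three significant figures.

R_n = μ · D_u · h_f · T_b · n_s · n_b = 0.5 × 1.13 × 1.0 × 267 × 1 × 3 = 452.6 kN.
Allowable strength R_n/Ω = 452.6 / 1.5 = 302 kN.

302 kN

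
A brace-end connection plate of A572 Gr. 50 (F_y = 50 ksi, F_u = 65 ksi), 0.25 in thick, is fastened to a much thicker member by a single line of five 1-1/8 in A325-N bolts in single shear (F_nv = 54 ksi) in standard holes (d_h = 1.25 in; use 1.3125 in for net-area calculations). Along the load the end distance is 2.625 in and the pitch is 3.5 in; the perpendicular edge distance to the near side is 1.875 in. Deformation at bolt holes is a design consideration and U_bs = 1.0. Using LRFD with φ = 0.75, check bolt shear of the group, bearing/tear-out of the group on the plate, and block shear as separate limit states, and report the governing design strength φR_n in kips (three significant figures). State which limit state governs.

Bolt shear: A_b = π·1.125²/4 = 0.994 in²; R_n = 54 × 0.994 × 5 × 1 = 268.4 kips → 0.75 × 268.4 = 201 kips.
Bearing: edge l_c = 2, r_n = 39 kips; interior l_c = 2.25, r_n = 43.87 kips; R_n = 39 + 4·43.87 = 214.5 kips → 161 kips.
Block shear: A_gv = 4.156, A_nv = 2.68, A_nt = 0.3047 in²; R_n = min(0.6F_uA_nv, 0.6F_yA_gv) + U_bs·F_u·A_nt = 124.3 kips → 93.2 kips.
Block shear governs: 93.2 kips.

93.2 kips (block shear governs)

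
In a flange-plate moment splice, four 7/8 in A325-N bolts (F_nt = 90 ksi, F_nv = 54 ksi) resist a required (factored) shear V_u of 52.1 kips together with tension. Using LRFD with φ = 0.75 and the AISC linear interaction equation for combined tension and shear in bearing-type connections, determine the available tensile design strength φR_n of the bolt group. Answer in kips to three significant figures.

A_b = π·0.875²/4 = 0.6013 in²; f_rv = 52.1 / (4 × 0.6013) = 21.66 ksi.
F'_nt = 1.3 F_nt − (F_nt / φF_nv) f_rv = 1.3·90 − (90/(0.75·54))·21.66 = 68.87 ksi, capped at F_nt → F'_nt = 68.87 ksi.
R_n = F'_nt · A_b · n = 68.87 × 0.6013 × 4 = 165.6 kips.
Design strength φR_n = 0.75 × 165.6 = 124 kips.

124 kips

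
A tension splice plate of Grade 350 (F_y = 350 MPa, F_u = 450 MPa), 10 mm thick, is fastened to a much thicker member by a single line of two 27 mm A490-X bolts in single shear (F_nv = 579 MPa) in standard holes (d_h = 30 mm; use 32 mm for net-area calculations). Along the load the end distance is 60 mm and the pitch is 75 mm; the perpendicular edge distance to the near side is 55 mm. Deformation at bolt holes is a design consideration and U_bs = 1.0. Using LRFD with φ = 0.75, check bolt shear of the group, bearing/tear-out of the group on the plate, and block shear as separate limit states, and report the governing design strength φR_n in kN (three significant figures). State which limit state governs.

Bolt shear: A_b = π·27²/4 = 572.6 mm²; R_n = 579 × 572.6 × 2 × 1 / 1000 = 663 kN → 0.75 × 663 = 497 kN.
Bearing: edge l_c = 45, r_n = 243 kN; interior l_c = 45, r_n = 243 kN; R_n = 243 + 1·243 = 486 kN → 364 kN.
Block shear: A_gv = 1350, A_nv = 870, A_nt = 390 mm²; R_n = min(0.6F_uA_nv, 0.6F_yA_gv) + U_bs·F_u·A_nt = 410.4 kN → 308 kN.
Block shear governs: 308 kN.

308 kN (block shear governs)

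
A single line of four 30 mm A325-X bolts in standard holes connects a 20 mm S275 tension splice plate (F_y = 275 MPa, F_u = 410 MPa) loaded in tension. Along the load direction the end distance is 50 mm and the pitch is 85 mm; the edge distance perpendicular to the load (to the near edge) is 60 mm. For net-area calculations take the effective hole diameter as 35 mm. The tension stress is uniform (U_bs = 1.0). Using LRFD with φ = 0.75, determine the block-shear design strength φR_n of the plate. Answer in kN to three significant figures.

Shear plane L_v = 50 + 3·85 = 305 mm; A_gv = 305 × 20 = 6100 mm².
A_nv = (305 − 3.5·35) × 20 = 3650 mm².
A_nt = (60 − 0.5·35) × 20 = 850 mm².
0.6 F_u A_nv = 897.9 kN; 0.6 F_y A_gv = 1006 kN → shear rupture governs the shear term.
R_n = 897.9 + 1.0 × 410 × 850 / 1000 = 1246 kN.
Design strength φR_n = 0.75 × 1246 = 935 kN.

935 kN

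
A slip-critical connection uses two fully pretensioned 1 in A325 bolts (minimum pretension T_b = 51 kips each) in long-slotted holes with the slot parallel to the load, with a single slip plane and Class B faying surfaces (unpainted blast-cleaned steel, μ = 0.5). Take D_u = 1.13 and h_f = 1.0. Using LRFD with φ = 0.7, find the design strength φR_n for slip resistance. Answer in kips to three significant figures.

R_n = μ · D_u · h_f · T_b · n_s · n_b = 0.5 × 1.13 × 1.0 × 51 × 1 × 2 = 57.63 kips.
Design strength φR_n = 0.7 × 57.63 = 40.3 kips.

40.3 kips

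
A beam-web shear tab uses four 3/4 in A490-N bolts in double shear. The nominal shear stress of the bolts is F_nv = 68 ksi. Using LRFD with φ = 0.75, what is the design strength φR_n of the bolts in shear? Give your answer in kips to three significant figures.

180 kips

A_b = π × 0.75² / 4 = 0.4418 in².
R_n = F_nv · A_b · n · n_s = 68 × 0.4418 × 4 × 2 = 240.3 kips.
Design strength φR_n = 0.75 × 240.3 = 180 kips.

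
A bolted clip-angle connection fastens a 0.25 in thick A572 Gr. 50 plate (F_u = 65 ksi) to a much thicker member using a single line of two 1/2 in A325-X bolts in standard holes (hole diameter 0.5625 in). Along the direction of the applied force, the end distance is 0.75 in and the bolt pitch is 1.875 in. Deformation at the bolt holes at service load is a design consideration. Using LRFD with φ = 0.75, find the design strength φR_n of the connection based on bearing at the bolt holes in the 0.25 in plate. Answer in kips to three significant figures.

Per bolt r_n = 1.2 l_c t F_u ≤ 2.4 d t F_u; upper limit = 2.4 × 0.5 × 0.25 × 65 = 19.5 kips.
Edge bolt: l_c = 0.75 − 0.5625/2 = 0.4688 in → 1.2 × 0.4688 × 0.25 × 65 = 9.141 → r_n = 9.141 kips.
Interior bolts: l_c = 1.875 − 0.5625 = 1.312 in → 1.2 × 1.312 × 0.25 × 65 = 25.59 → r_n = 19.5 kips.
R_n = 1 × 9.141 + 1 × 19.5 = 28.64 kips.
Design strength φR_n = 0.75 × 28.64 = 21.5 kips.

21.5 kips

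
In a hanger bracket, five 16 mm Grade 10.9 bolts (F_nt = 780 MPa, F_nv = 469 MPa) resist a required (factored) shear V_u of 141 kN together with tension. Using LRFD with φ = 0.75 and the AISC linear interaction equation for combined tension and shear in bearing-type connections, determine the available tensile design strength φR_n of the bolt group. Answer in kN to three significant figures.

530 kN

A_b = π·16²/4 = 201.1 mm²; f_rv = 141 × 1000 / (5 × 201.1) = 140.3 MPa.
F'_nt = 1.3 F_nt − (F_nt / φF_nv) f_rv = 1.3·780 − (780/(0.75·469))·140.3 = 703 MPa, capped at F_nt → F'_nt = 703 MPa.
R_n = F'_nt · A_b · n = 703 × 201.1 × 5 / 1000 = 706.7 kN.
Design strength φR_n = 0.75 × 706.7 = 530 kN.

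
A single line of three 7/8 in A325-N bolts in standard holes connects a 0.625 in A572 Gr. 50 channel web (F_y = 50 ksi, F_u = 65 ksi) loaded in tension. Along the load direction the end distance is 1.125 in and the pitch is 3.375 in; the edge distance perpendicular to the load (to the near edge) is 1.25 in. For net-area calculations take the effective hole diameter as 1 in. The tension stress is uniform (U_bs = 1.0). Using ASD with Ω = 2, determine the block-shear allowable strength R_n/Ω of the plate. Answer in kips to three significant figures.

80.7 kips

Shear plane L_v = 1.125 + 2·3.375 = 7.875 in; A_gv = 7.875 × 0.625 = 4.922 in².
A_nv = (7.875 − 2.5·1) × 0.625 = 3.359 in².
A_nt = (1.25 − 0.5·1) × 0.625 = 0.4688 in².
0.6 F_u A_nv = 131 kips; 0.6 F_y A_gv = 147.7 kips → shear rupture governs the shear term.
R_n = 131 + 1.0 × 65 × 0.4688 = 161.5 kips.
Allowable strength R_n/Ω = 161.5 / 2 = 80.7 kips.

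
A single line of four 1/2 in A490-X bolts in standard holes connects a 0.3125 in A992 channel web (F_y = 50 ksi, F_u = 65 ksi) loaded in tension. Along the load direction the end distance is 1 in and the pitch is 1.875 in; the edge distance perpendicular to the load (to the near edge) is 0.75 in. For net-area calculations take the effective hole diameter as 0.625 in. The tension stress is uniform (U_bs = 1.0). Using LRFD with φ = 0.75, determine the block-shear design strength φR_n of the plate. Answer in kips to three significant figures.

Shear plane L_v = 1 + 3·1.875 = 6.625 in; A_gv = 6.625 × 0.3125 = 2.07 in².
A_nv = (6.625 − 3.5·0.625) × 0.3125 = 1.387 in².
A_nt = (0.75 − 0.5·0.625) × 0.3125 = 0.1367 in².
0.6 F_u A_nv = 54.08 kips; 0.6 F_y A_gv = 62.11 kips → shear rupture governs the shear term.
R_n = 54.08 + 1.0 × 65 × 0.1367 = 62.97 kips.
Design strength φR_n = 0.75 × 62.97 = 47.2 kips.

47.2 kips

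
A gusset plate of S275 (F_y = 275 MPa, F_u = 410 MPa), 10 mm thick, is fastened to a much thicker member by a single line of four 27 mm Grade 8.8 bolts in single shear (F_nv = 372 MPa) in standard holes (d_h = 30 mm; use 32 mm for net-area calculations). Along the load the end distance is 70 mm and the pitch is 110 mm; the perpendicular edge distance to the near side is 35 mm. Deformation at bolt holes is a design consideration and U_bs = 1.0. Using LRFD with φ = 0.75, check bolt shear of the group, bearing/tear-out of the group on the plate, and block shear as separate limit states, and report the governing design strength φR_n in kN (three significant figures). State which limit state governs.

553 kN (block shear governs)

Bolt shear: A_b = π·27²/4 = 572.6 mm²; R_n = 372 × 572.6 × 4 × 1 / 1000 = 852 kN → 0.75 × 852 = 639 kN.
Bearing: edge l_c = 55, r_n = 265.7 kN; interior l_c = 80, r_n = 265.7 kN; R_n = 265.7 + 3·265.7 = 1063 kN → 797 kN.
Block shear: A_gv = 4000, A_nv = 2880, A_nt = 190 mm²; R_n = min(0.6F_uA_nv, 0.6F_yA_gv) + U_bs·F_u·A_nt = 737.9 kN → 553 kN.
Block shear governs: 553 kN.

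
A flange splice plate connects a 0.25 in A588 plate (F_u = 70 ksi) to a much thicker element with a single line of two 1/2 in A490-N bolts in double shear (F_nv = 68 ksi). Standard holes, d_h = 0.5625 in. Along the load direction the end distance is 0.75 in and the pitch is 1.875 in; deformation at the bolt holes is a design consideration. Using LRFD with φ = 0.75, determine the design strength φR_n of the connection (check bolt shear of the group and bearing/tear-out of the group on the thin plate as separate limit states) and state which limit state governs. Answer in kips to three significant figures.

23.1 kips (bearing governs)

Bolt shear: A_b = π·0.5²/4 = 0.1963 in²; R_n = 68 × 0.1963 × 2 × 2 = 53.41 kips → 0.75 × 53.41 = 40.1 kips.
Bearing (1.2 l_c t F_u ≤ 2.4 d t F_u): upper limit = 2.4·0.5·0.25·70 = 21 kips.
  Edge l_c = 0.75 − 0.5625/2 = 0.4688 → r_n = 9.844 kips; interior l_c = 1.875 − 0.5625 = 1.312 → r_n = 21 kips.
  R_n,bearing = 1·9.844 + 1·21 = 30.84 kips → 0.75 × 30.84 = 23.1 kips.
Bearing governs: 23.1 kips.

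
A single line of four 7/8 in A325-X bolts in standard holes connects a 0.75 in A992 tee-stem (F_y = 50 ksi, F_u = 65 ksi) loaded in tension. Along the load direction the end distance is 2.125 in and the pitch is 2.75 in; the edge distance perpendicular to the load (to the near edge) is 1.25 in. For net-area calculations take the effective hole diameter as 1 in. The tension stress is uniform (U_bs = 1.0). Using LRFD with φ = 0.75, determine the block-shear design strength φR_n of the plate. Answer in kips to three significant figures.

Shear plane L_v = 2.125 + 3·2.75 = 10.38 in; A_gv = 10.38 × 0.75 = 7.781 in².
A_nv = (10.38 − 3.5·1) × 0.75 = 5.156 in².
A_nt = (1.25 − 0.5·1) × 0.75 = 0.5625 in².
0.6 F_u A_nv = 201.1 kips; 0.6 F_y A_gv = 233.4 kips → shear rupture governs the shear term.
R_n = 201.1 + 1.0 × 65 × 0.5625 = 237.7 kips.
Design strength φR_n = 0.75 × 237.7 = 178 kips.

178 kips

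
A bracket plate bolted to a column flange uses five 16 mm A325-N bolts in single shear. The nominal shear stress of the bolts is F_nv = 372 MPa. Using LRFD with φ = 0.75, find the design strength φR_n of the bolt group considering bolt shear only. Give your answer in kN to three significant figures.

280 kN

A_b = π × 16² / 4 = 201.1 mm².
R_n = F_nv · A_b · n · n_s = 372 × 201.1 × 5 × 1 / 1000 = 374 kN.
Design strength φR_n = 0.75 × 374 = 280 kN.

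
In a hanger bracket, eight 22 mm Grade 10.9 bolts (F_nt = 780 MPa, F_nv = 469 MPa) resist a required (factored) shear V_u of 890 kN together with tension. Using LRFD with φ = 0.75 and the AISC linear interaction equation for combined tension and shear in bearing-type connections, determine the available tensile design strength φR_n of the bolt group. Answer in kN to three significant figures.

833 kN

A_b = π·22²/4 = 380.1 mm²; f_rv = 890 × 1000 / (8 × 380.1) = 292.7 MPa.
F'_nt = 1.3 F_nt − (F_nt / φF_nv) f_rv = 1.3·780 − (780/(0.75·469))·292.7 = 365 MPa, capped at F_nt → F'_nt = 365 MPa.
R_n = F'_nt · A_b · n = 365 × 380.1 × 8 / 1000 = 1110 kN.
Design strength φR_n = 0.75 × 1110 = 833 kN.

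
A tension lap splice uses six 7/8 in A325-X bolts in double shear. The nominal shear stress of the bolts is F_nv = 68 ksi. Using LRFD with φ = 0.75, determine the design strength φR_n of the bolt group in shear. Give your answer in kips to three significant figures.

368 kips

A_b = π × 0.875² / 4 = 0.6013 in².
R_n = F_nv · A_b · n · n_s = 68 × 0.6013 × 6 × 2 = 490.7 kips.
Design strength φR_n = 0.75 × 490.7 = 368 kips.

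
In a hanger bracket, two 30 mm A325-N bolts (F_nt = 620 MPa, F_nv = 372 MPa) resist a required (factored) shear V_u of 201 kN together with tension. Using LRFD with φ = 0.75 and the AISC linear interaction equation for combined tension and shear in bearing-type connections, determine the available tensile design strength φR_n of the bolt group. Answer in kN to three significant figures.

520 kN

A_b = π·30²/4 = 706.9 mm²; f_rv = 201 × 1000 / (2 × 706.9) = 142.2 MPa.
F'_nt = 1.3 F_nt − (F_nt / φF_nv) f_rv = 1.3·620 − (620/(0.75·372))·142.2 = 490 MPa, capped at F_nt → F'_nt = 490 MPa.
R_n = F'_nt · A_b · n = 490 × 706.9 × 2 / 1000 = 692.8 kN.
Design strength φR_n = 0.75 × 692.8 = 520 kN.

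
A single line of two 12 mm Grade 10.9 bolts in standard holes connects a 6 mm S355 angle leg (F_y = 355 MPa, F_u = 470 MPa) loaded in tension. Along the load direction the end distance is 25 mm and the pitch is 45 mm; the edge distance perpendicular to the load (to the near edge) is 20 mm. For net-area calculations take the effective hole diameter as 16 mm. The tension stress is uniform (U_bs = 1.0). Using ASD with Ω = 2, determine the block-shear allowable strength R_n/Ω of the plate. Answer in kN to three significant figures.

55.8 kN

Shear plane L_v = 25 + 1·45 = 70 mm; A_gv = 70 × 6 = 420 mm².
A_nv = (70 − 1.5·16) × 6 = 276 mm².
A_nt = (20 − 0.5·16) × 6 = 72 mm².
0.6 F_u A_nv = 77.83 kN; 0.6 F_y A_gv = 89.46 kN → shear rupture governs the shear term.
R_n = 77.83 + 1.0 × 470 × 72 / 1000 = 111.7 kN.
Allowable strength R_n/Ω = 111.7 / 2 = 55.8 kN.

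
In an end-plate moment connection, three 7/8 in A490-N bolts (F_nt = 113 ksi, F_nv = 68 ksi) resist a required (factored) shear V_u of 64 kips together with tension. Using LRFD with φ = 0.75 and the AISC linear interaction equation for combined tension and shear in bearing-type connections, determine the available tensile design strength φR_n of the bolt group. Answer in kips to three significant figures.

92.4 kips

A_b = π·0.875²/4 = 0.6013 in²; f_rv = 64 / (3 × 0.6013) = 35.48 ksi.
F'_nt = 1.3 F_nt − (F_nt / φF_nv) f_rv = 1.3·113 − (113/(0.75·68))·35.48 = 68.29 ksi, capped at F_nt → F'_nt = 68.29 ksi.
R_n = F'_nt · A_b · n = 68.29 × 0.6013 × 3 = 123.2 kips.
Design strength φR_n = 0.75 × 123.2 = 92.4 kips.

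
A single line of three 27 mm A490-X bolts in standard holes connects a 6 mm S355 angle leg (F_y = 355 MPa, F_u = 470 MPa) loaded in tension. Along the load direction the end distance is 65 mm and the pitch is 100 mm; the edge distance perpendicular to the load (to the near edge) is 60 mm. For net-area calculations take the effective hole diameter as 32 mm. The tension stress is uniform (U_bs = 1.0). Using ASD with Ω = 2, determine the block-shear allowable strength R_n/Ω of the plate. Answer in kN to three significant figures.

Shear plane L_v = 65 + 2·100 = 265 mm; A_gv = 265 × 6 = 1590 mm².
A_nv = (265 − 2.5·32) × 6 = 1110 mm².
A_nt = (60 − 0.5·32) × 6 = 264 mm².
0.6 F_u A_nv = 313 kN; 0.6 F_y A_gv = 338.7 kN → shear rupture governs the shear term.
R_n = 313 + 1.0 × 470 × 264 / 1000 = 437.1 kN.
Allowable strength R_n/Ω = 437.1 / 2 = 219 kN.

219 kN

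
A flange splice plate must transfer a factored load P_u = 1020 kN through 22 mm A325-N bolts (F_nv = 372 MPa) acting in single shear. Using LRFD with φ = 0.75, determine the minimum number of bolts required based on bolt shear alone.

A_b = π·22²/4 = 380.1 mm².
Per-bolt design strength φR_n = 0.75 × 372 × 380.1 × 1 / 1000 = 106.1 kN.
n ≥ 1020 / 106.1 = 9.617 → use 10 bolts.

10 bolts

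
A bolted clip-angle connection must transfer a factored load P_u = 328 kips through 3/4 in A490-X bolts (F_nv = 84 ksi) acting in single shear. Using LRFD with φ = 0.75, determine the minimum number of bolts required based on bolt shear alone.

12 bolts

A_b = π·0.75²/4 = 0.4418 in².
Per-bolt design strength φR_n = 0.75 × 84 × 0.4418 × 1 = 27.83 kips.
n ≥ 328 / 27.83 = 11.78 → use 12 bolts.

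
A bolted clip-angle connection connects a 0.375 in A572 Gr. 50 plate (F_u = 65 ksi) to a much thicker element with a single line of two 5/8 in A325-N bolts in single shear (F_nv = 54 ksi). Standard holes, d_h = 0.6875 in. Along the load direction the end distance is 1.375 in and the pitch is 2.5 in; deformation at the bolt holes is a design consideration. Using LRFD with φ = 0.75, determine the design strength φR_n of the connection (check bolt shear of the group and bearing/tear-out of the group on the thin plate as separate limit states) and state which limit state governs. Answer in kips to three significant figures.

Bolt shear: A_b = π·0.625²/4 = 0.3068 in²; R_n = 54 × 0.3068 × 2 × 1 = 33.13 kips → 0.75 × 33.13 = 24.9 kips.
Bearing (1.2 l_c t F_u ≤ 2.4 d t F_u): upper limit = 2.4·0.625·0.375·65 = 36.56 kips.
  Edge l_c = 1.375 − 0.6875/2 = 1.031 → r_n = 30.16 kips; interior l_c = 2.5 − 0.6875 = 1.812 → r_n = 36.56 kips.
  R_n,bearing = 1·30.16 + 1·36.56 = 66.73 kips → 0.75 × 66.73 = 50 kips.
Bolt shear governs: 24.9 kips.

24.9 kips (bolt shear governs)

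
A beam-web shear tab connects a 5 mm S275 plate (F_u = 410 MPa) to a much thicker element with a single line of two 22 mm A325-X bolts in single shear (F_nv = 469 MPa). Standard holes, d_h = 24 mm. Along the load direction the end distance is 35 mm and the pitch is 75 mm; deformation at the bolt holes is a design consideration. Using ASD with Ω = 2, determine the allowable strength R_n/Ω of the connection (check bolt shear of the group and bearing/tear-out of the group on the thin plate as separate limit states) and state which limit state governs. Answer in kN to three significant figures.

Bolt shear: A_b = π·22²/4 = 380.1 mm²; R_n = 469 × 380.1 × 2 × 1 / 1000 = 356.6 kN → 356.6 / 2 = 178 kN.
Bearing (1.2 l_c t F_u ≤ 2.4 d t F_u): upper limit = 2.4·22·5·410 / 1000 = 108.2 kN.
  Edge l_c = 35 − 24/2 = 23 → r_n = 56.58 kN; interior l_c = 75 − 24 = 51 → r_n = 108.2 kN.
  R_n,bearing = 1·56.58 + 1·108.2 = 164.8 kN → 164.8 / 2 = 82.4 kN.
Bearing governs: 82.4 kN.

82.4 kN (bearing governs)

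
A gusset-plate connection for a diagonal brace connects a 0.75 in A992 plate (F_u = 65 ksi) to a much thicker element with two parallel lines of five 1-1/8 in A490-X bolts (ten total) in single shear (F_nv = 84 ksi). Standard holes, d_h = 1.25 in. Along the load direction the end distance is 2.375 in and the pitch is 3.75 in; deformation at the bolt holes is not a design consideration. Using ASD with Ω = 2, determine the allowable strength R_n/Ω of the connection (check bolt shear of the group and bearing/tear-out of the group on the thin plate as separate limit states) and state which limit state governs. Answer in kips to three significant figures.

417 kips (bolt shear governs)

Bolt shear: A_b = π·1.125²/4 = 0.994 in²; R_n = 84 × 0.994 × 10 × 1 = 835 kips → 835 / 2 = 417 kips.
Bearing (1.5 l_c t F_u ≤ 3.0 d t F_u): upper limit = 3.0·1.125·0.75·65 = 164.5 kips.
  Edge l_c = 2.375 − 1.25/2 = 1.75 → r_n = 128 kips; interior l_c = 3.75 − 1.25 = 2.5 → r_n = 164.5 kips.
  R_n,bearing = 2·128 + 8·164.5 = 1572 kips → 1572 / 2 = 786 kips.
Bolt shear governs: 417 kips.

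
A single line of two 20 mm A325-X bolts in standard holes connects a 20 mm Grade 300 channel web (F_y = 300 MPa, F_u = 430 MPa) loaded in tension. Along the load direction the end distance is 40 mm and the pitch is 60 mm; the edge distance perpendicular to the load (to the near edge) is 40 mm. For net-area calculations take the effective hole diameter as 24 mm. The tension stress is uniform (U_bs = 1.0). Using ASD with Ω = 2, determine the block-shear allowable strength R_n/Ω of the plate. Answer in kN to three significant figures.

Shear plane L_v = 40 + 1·60 = 100 mm; A_gv = 100 × 20 = 2000 mm².
A_nv = (100 − 1.5·24) × 20 = 1280 mm².
A_nt = (40 − 0.5·24) × 20 = 560 mm².
0.6 F_u A_nv = 330.2 kN; 0.6 F_y A_gv = 360 kN → shear rupture governs the shear term.
R_n = 330.2 + 1.0 × 430 × 560 / 1000 = 571 kN.
Allowable strength R_n/Ω = 571 / 2 = 286 kN.

286 kN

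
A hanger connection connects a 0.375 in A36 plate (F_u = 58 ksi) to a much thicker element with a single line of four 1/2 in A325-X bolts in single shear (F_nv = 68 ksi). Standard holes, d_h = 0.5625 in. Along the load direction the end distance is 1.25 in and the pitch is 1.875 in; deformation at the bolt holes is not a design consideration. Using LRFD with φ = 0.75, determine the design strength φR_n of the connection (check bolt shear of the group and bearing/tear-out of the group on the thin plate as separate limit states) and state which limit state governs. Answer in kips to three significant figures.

40.1 kips (bolt shear governs)

Bolt shear: A_b = π·0.5²/4 = 0.1963 in²; R_n = 68 × 0.1963 × 4 × 1 = 53.41 kips → 0.75 × 53.41 = 40.1 kips.
Bearing (1.5 l_c t F_u ≤ 3.0 d t F_u): upper limit = 3.0·0.5·0.375·58 = 32.62 kips.
  Edge l_c = 1.25 − 0.5625/2 = 0.9688 → r_n = 31.61 kips; interior l_c = 1.875 − 0.5625 = 1.312 → r_n = 32.62 kips.
  R_n,bearing = 1·31.61 + 3·32.62 = 129.5 kips → 0.75 × 129.5 = 97.1 kips.
Bolt shear governs: 40.1 kips.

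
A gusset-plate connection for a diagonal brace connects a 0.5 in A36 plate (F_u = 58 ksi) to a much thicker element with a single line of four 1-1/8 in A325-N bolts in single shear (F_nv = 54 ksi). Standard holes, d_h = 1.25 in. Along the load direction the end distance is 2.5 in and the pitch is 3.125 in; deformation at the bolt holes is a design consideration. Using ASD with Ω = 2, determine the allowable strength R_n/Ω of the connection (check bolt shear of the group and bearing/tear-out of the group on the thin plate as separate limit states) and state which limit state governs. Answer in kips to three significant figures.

Bolt shear: A_b = π·1.125²/4 = 0.994 in²; R_n = 54 × 0.994 × 4 × 1 = 214.7 kips → 214.7 / 2 = 107 kips.
Bearing (1.2 l_c t F_u ≤ 2.4 d t F_u): upper limit = 2.4·1.125·0.5·58 = 78.3 kips.
  Edge l_c = 2.5 − 1.25/2 = 1.875 → r_n = 65.25 kips; interior l_c = 3.125 − 1.25 = 1.875 → r_n = 65.25 kips.
  R_n,bearing = 1·65.25 + 3·65.25 = 261 kips → 261 / 2 = 130 kips.
Bolt shear governs: 107 kips.

107 kips (bolt shear governs)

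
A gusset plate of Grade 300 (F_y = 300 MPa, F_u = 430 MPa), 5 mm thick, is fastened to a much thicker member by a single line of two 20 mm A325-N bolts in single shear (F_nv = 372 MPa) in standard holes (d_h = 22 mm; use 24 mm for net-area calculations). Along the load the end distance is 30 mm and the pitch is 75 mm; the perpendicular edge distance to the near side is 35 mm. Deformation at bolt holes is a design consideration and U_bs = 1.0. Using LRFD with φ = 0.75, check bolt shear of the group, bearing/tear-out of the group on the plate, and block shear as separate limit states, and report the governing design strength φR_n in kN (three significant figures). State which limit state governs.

Bolt shear: A_b = π·20²/4 = 314.2 mm²; R_n = 372 × 314.2 × 2 × 1 / 1000 = 233.7 kN → 0.75 × 233.7 = 175 kN.
Bearing: edge l_c = 19, r_n = 49.02 kN; interior l_c = 53, r_n = 103.2 kN; R_n = 49.02 + 1·103.2 = 152.2 kN → 114 kN.
Block shear: A_gv = 525, A_nv = 345, A_nt = 115 mm²; R_n = min(0.6F_uA_nv, 0.6F_yA_gv) + U_bs·F_u·A_nt = 138.5 kN → 104 kN.
Block shear governs: 104 kN.

104 kN (block shear governs)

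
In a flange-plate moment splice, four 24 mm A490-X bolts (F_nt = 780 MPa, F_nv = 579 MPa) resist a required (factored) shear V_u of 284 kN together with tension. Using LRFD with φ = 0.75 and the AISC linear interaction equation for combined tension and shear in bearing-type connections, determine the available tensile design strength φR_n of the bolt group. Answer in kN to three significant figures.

994 kN

A_b = π·24²/4 = 452.4 mm²; f_rv = 284 × 1000 / (4 × 452.4) = 156.9 MPa.
F'_nt = 1.3 F_nt − (F_nt / φF_nv) f_rv = 1.3·780 − (780/(0.75·579))·156.9 = 732.1 MPa, capped at F_nt → F'_nt = 732.1 MPa.
R_n = F'_nt · A_b · n = 732.1 × 452.4 × 4 / 1000 = 1325 kN.
Design strength φR_n = 0.75 × 1325 = 994 kN.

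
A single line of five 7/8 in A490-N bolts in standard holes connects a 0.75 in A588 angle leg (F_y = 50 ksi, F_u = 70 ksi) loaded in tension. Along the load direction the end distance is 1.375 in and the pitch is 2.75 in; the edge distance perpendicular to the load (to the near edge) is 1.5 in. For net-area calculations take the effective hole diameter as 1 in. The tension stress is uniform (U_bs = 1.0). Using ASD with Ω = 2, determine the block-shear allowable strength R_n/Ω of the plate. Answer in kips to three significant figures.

Shear plane L_v = 1.375 + 4·2.75 = 12.38 in; A_gv = 12.38 × 0.75 = 9.281 in².
A_nv = (12.38 − 4.5·1) × 0.75 = 5.906 in².
A_nt = (1.5 − 0.5·1) × 0.75 = 0.75 in².
0.6 F_u A_nv = 248.1 kips; 0.6 F_y A_gv = 278.4 kips → shear rupture governs the shear term.
R_n = 248.1 + 1.0 × 70 × 0.75 = 300.6 kips.
Allowable strength R_n/Ω = 300.6 / 2 = 150 kips.

150 kips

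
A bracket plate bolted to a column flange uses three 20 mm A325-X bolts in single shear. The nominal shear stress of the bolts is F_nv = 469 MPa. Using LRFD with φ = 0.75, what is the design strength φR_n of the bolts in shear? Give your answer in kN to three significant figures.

332 kN

A_b = π × 20² / 4 = 314.2 mm².
R_n = F_nv · A_b · n · n_s = 469 × 314.2 × 3 × 1 / 1000 = 442 kN.
Design strength φR_n = 0.75 × 442 = 332 kN.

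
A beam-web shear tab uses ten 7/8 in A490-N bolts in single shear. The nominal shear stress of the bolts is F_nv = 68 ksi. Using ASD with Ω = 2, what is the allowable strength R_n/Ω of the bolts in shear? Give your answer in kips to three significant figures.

204 kips

A_b = π × 0.875² / 4 = 0.6013 in².
R_n = F_nv · A_b · n · n_s = 68 × 0.6013 × 10 × 1 = 408.9 kips.
Allowable strength R_n/Ω = 408.9 / 2 = 204 kips.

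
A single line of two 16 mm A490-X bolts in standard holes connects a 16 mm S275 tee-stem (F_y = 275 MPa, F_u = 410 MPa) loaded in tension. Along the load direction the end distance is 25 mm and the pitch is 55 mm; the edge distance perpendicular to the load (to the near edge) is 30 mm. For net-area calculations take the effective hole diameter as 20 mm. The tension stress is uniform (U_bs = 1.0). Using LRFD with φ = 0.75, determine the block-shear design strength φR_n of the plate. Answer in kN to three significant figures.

246 kN

Shear plane L_v = 25 + 1·55 = 80 mm; A_gv = 80 × 16 = 1280 mm².
A_nv = (80 − 1.5·20) × 16 = 800 mm².
A_nt = (30 − 0.5·20) × 16 = 320 mm².
0.6 F_u A_nv = 196.8 kN; 0.6 F_y A_gv = 211.2 kN → shear rupture governs the shear term.
R_n = 196.8 + 1.0 × 410 × 320 / 1000 = 328 kN.
Design strength φR_n = 0.75 × 328 = 246 kN.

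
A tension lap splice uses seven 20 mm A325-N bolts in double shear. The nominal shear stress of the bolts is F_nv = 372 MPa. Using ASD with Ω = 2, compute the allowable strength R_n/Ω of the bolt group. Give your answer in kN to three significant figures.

818 kN

A_b = π × 20² / 4 = 314.2 mm².
R_n = F_nv · A_b · n · n_s = 372 × 314.2 × 7 × 2 / 1000 = 1636 kN.
Allowable strength R_n/Ω = 1636 / 2 = 818 kN.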